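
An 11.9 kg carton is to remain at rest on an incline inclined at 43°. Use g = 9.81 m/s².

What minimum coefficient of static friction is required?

At the slip threshold m g sin θ = μ_s m g cos θ, so μ_s,min = tan θ.
μ_s,min = tan 43° = 0.933.

μ_s,min ≈ 0.933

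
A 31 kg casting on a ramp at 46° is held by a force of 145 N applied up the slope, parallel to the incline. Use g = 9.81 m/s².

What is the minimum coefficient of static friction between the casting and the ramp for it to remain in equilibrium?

N = m g cos θ = 211.3 N.
Friction must make up the shortfall along the incline: f = m g sin θ − P = 218.8 − 145 = 73.76 N.
At the threshold f = μ_s N, so μ_s,min = 73.76/211.3 = 0.349.

μ_s,min ≈ 0.349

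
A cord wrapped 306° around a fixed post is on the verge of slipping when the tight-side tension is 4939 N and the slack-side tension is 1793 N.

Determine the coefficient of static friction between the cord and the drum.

μ ≈ 0.19

T₂/T₁ = e^{μβ} → μ = ln(T₂/T₁)/β.
β = 306° = 5.341 rad.
μ = ln(4939/1793)/5.341 = ln(2.755)/5.341 = 0.19.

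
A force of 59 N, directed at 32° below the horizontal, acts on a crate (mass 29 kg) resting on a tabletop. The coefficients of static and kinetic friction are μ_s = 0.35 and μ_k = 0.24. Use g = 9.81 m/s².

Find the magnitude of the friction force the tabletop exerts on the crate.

N = m g + P sin α = 284.5 + 59×sin 32° = 315.8 N.
The horizontal driving force is P cos α = 50.03 N, so equilibrium needs friction f = 50.03 N.
μ_s N = 0.35 × 315.8 = 110.5 N.
Since 50.03 N does not exceed the limit, the crate stays at rest and f = 50 N.

f ≈ 50 N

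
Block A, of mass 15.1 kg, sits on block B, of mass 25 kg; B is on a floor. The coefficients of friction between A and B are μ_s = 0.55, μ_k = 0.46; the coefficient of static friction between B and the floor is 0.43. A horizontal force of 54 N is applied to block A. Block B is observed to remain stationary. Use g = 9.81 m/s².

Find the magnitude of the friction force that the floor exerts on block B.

Normal force at the A–B interface: N₁ = m_A g = 148.1 N.
Maximum static friction on A from B: μ_s N₁ = 0.55×148.1 = 81.47 N.
Since P = 54 N ≤ 81.47 N, A does not slip on B; friction on A equals P = 54 N.
B experiences an equal 54 N forward from A (third law). B is in equilibrium, so the floor supplies f₂ = 54 N of static friction (limit μ_s(m_A+m_B)g = 169.2 N, not exceeded).

f ≈ 54 N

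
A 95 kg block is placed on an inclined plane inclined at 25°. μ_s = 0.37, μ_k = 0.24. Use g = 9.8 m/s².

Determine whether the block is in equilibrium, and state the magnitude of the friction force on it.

N = m g cos θ = 844 N.
Down-slope weight component: m g sin θ = 393 N.
μ_s N = 312 N.
393 > 312 N, so it slides; kinetic friction f = μ_k N = 0.24×844 = 203 N.

f ≈ 203 N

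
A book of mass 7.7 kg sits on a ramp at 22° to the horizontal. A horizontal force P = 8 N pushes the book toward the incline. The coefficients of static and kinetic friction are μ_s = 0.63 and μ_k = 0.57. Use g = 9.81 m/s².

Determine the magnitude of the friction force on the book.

f ≈ 20.9 N (up the incline)

Normal direction: N = m g cos θ + P sin θ = 73.03 N.
Along the incline, the net driving force (taking up-slope positive) is P cos θ − m g sin θ = 7.417 − 28.3 = -20.88 N, so equilibrium requires friction f = 20.88 N (up-slope).
The limit of static friction is μ_s N = 46.01 N.
|f_req| = 20.88 ≤ 46.01 N → the book is in equilibrium; friction equals the required value.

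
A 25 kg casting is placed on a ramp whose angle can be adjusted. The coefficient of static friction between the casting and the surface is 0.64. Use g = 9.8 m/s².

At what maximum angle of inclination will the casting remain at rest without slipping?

θ_max ≈ 32.6°

At the slip threshold, m g sin θ = μ_s · m g cos θ, so tan θ = μ_s.
θ_max = arctan(0.64) = 32.6°.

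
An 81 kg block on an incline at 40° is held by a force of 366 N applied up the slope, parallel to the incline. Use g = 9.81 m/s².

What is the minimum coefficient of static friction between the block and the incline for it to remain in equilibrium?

N = m g cos θ = 608.7 N.
Friction must make up the shortfall along the incline: f = m g sin θ − P = 510.8 − 366 = 144.8 N.
At the threshold f = μ_s N, so μ_s,min = 144.8/608.7 = 0.238.

μ_s,min ≈ 0.238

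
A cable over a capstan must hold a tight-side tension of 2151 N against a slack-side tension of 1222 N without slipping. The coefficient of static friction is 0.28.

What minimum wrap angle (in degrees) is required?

T₂/T₁ = e^{μβ} → β = ln(T₂/T₁)/μ.
β = ln(2151/1222)/0.28 = 0.5654/0.28 = 2.019 rad.
In degrees: β = 2.019 × 180/π = 116°.

β_min ≈ 116°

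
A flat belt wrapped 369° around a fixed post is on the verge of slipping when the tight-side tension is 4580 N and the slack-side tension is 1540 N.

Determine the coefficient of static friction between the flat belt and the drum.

μ ≈ 0.169

T₂/T₁ = e^{μβ} → μ = ln(T₂/T₁)/β.
β = 369° = 6.44 rad.
μ = ln(4580/1540)/6.44 = ln(2.974)/6.44 = 0.169.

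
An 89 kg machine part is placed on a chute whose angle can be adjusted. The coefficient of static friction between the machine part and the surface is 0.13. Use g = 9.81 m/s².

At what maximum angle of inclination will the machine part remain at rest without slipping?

At the slip threshold, m g sin θ = μ_s · m g cos θ, so tan θ = μ_s.
θ_max = arctan(0.13) = 7.41°.

θ_max ≈ 7.41°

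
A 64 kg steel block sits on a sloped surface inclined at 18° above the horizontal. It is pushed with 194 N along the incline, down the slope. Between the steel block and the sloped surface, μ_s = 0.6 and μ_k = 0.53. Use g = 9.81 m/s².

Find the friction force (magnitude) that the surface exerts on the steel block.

f ≈ 316 N (up the incline)

Normal force: N = m g cos θ = 64 × 9.81 × cos 18° = 597.1 N.
The friction needed for equilibrium is m g sin θ + P = 194 + 194 = 388 N, measured positive up-slope.
Static friction can supply at most μ_s N = 358.3 N.
Since |388| > 358.3 N, static friction cannot hold it; the steel block slides down the incline and kinetic friction applies: f = μ_k N = 0.53 × 597.1 = 316 N.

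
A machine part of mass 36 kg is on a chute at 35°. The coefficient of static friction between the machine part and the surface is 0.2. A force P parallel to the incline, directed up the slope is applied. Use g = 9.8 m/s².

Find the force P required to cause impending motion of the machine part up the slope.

At impending motion up the slope, friction acts down-slope at its limit: f = μ_s N.
P is parallel to the surface, so N = m g cos θ = 289 N.
Along the incline: P = m g sin θ + μ_s N = 202 + 0.2×289 = 260 N.

P ≈ 260 N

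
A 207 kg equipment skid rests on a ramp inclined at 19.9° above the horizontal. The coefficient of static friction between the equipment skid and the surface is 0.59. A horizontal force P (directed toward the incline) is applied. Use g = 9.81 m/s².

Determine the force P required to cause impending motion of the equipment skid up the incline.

P ≈ 2460 N

At impending motion up the slope, friction acts down-slope at its limit: f = μ_s N.
Perpendicular to the incline: N = m g cos θ + P sin θ.
Along the incline: P cos θ = m g sin θ + μ_s N = m g sin θ + μ_s (m g cos θ + P sin θ).
Solving, P (cos θ − μ_s sin θ) = m g (sin θ + μ_s cos θ), so P = 207×9.81×(sin 19.9° + 0.59 cos 19.9°)/(cos 19.9° − 0.59 sin 19.9°) = 2030×0.8951/0.7395 = 2460 N.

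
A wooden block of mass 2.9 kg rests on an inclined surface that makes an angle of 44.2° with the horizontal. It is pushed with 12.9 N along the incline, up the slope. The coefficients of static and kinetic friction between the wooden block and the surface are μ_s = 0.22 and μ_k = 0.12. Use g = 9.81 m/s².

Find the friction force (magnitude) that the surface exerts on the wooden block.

Perpendicular to the surface, N = m g cos θ = 2.9·9.81·cos 44.2° = 20.4 N.
The friction needed for equilibrium is m g sin θ − P = 19.83 − 12.9 = 6.934 N, measured positive up-slope.
Maximum static friction available: μ_s N = 0.22 × 20.4 = 4.487 N.
|6.934| exceeds 4.487 N, so the wooden block slips down-slope; friction is kinetic, f = μ_k N = 0.12×20.4 = 2.45 N.

f ≈ 2.45 N (up the incline)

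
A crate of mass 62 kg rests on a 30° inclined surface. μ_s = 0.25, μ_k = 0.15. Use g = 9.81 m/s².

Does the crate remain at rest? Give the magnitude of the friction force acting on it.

N = m g cos θ = 527 N.
Down-slope weight component: m g sin θ = 304 N.
μ_s N = 132 N.
304 > 132 N, so it slides; kinetic friction f = μ_k N = 0.15×527 = 79 N.

f ≈ 79 N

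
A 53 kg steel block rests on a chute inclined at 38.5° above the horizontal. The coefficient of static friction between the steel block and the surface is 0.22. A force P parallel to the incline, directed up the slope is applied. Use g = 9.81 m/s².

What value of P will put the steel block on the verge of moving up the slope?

P ≈ 413 N

At impending motion up the slope, friction acts down-slope at its limit: f = μ_s N.
P is parallel to the surface, so N = m g cos θ = 407 N.
Along the incline: P = m g sin θ + μ_s N = 324 + 0.22×407 = 413 N.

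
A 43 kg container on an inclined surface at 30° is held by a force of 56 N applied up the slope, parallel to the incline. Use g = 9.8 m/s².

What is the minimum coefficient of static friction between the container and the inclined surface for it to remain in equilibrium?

μ_s,min ≈ 0.424

N = m g cos θ = 364.9 N.
Friction must make up the shortfall along the incline: f = m g sin θ − P = 210.7 − 56 = 154.7 N.
At the threshold f = μ_s N, so μ_s,min = 154.7/364.9 = 0.424.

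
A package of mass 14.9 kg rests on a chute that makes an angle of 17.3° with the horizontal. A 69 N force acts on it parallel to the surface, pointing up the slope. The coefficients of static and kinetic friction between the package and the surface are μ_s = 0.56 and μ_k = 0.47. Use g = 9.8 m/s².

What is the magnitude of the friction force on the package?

Normal force: N = m g cos θ = 14.9 × 9.8 × cos 17.3° = 139.4 N.
The friction needed for equilibrium is m g sin θ − P = 43.42 − 69 = -25.58 N, measured positive up-slope.
Maximum static friction available: μ_s N = 0.56 × 139.4 = 78.07 N.
Since |-25.58| ≤ 78.07 N, the package remains in static equilibrium and friction takes exactly the required value.

f ≈ 25.6 N (down the incline)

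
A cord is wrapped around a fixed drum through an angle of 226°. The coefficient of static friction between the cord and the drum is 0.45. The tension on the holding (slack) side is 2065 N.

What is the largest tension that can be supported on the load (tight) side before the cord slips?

At impending slip the capstan equation gives T₂/T₁ = e^{μβ} with β in radians.
β = 226° × π/180 = 3.944 rad.
e^{μβ} = e^{0.45×3.944} = 5.9.
T₂ = T₁ · e^{μβ} = 2065 × 5.9 = 12200 N.

T_max ≈ 12200 N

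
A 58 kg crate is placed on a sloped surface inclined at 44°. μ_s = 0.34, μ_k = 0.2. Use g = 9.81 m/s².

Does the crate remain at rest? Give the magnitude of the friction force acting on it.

N = m g cos θ = 409 N.
Down-slope weight component: m g sin θ = 395 N.
μ_s N = 139 N.
395 > 139 N, so it slides; kinetic friction f = μ_k N = 0.2×409 = 81.9 N.

f ≈ 81.9 N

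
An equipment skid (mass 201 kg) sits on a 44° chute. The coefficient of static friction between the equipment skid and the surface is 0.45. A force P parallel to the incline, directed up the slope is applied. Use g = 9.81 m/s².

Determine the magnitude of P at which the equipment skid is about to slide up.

P ≈ 2010 N

At impending motion up the slope, friction acts down-slope at its limit: f = μ_s N.
P is parallel to the surface, so N = m g cos θ = 1420 N.
Along the incline: P = m g sin θ + μ_s N = 1370 + 0.45×1420 = 2010 N.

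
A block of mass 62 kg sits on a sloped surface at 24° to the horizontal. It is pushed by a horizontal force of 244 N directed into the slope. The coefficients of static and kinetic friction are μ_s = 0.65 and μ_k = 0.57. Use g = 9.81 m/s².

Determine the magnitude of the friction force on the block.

f ≈ 24.5 N (up the incline)

Resolve perpendicular to the incline: N = m g cos θ + P sin θ = 62×9.81×cos 24° + 244×sin 24° = 654.9 N.
Along the incline, the net driving force (taking up-slope positive) is P cos θ − m g sin θ = 222.9 − 247.4 = -24.48 N, so equilibrium requires friction f = 24.48 N (up-slope).
Maximum static friction: μ_s N = 0.65 × 654.9 = 425.7 N.
|f_req| = 24.48 ≤ 425.7 N → the block is in equilibrium; friction equals the required value.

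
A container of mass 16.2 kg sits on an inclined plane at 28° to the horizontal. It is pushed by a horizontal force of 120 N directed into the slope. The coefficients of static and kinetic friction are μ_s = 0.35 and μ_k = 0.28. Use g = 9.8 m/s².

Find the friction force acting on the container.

f ≈ 31.4 N (down the incline)

The horizontal push has a component P sin θ into the surface, so N = m g cos θ + P sin θ = 140.2 + 56.34 = 196.5 N.
Along the incline, the net driving force (taking up-slope positive) is P cos θ − m g sin θ = 106 − 74.53 = 31.42 N, so equilibrium requires friction f = -31.42 N (down-slope).
Maximum static friction: μ_s N = 0.35 × 196.5 = 68.78 N.
Since 31.42 N is within the 68.78 N limit, the container stays put and friction is exactly 31.4 N.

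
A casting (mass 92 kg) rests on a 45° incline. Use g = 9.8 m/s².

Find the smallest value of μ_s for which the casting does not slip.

μ_s,min ≈ 1

At the slip threshold m g sin θ = μ_s m g cos θ, so μ_s,min = tan θ.
μ_s,min = tan 45° = 1.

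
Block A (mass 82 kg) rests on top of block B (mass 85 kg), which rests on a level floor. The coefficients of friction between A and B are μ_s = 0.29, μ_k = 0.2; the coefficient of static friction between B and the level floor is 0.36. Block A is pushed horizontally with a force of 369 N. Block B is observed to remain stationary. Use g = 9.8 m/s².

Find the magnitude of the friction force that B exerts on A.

Normal force at the A–B interface: N₁ = m_A g = 803.6 N.
Maximum static friction on A from B: μ_s N₁ = 0.29×803.6 = 233 N.
Since P = 369 N > 233 N, A slides on B; the A–B friction is kinetic: f₁ = μ_k N₁ = 0.2×803.6 = 161 N.
By Newton's third law B feels 161 N forward from A. With B stationary, the floor's static friction on B balances it: f₂ = 161 N (well within μ_s(m_A+m_B)g = 589.2 N).

f ≈ 161 N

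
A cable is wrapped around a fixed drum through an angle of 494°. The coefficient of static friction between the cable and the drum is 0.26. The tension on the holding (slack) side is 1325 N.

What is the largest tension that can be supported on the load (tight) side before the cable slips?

T_max ≈ 12500 N

At impending slip the capstan equation gives T₂/T₁ = e^{μβ} with β in radians.
β = 494° × π/180 = 8.622 rad.
e^{μβ} = e^{0.26×8.622} = 9.409.
T₂ = T₁ · e^{μβ} = 1325 × 9.409 = 12500 N.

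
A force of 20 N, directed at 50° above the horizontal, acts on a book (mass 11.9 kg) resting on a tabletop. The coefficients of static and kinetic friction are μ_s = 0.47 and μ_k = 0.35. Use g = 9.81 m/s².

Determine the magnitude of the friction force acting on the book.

f ≈ 12.9 N

N = m g − P sin α = 116.7 − 20×sin 50° = 101.4 N.
For equilibrium, f = P cos α = 20×cos 50° = 12.86 N.
μ_s N = 0.47 × 101.4 = 47.67 N.
Since 12.86 N does not exceed the limit, the book stays at rest and f = 12.9 N.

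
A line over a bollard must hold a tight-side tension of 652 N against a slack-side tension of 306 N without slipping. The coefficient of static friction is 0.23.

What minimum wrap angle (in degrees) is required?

T₂/T₁ = e^{μβ} → β = ln(T₂/T₁)/μ.
β = ln(652/306)/0.23 = 0.7565/0.23 = 3.289 rad.
In degrees: β = 3.289 × 180/π = 188°.

β_min ≈ 188°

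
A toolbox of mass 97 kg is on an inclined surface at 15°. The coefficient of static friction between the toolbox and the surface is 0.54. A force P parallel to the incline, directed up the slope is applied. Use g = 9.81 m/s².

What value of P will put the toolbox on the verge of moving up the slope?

P ≈ 743 N

At impending motion up the slope, friction acts down-slope at its limit: f = μ_s N.
P is parallel to the surface, so N = m g cos θ = 919 N.
Along the incline: P = m g sin θ + μ_s N = 246 + 0.54×919 = 743 N.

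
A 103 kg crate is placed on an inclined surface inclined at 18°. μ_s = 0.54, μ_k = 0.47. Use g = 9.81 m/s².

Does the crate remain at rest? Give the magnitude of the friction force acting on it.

f ≈ 312 N

N = m g cos θ = 961 N.
Down-slope weight component: m g sin θ = 312 N.
μ_s N = 519 N.
312 ≤ 519 N, so it stays put; friction = 312 N.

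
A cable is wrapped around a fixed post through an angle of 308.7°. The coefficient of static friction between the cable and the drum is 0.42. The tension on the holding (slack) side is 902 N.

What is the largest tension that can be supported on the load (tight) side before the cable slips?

T_max ≈ 8670 N

At impending slip the capstan equation gives T₂/T₁ = e^{μβ} with β in radians.
β = 308.7° × π/180 = 5.388 rad.
e^{μβ} = e^{0.42×5.388} = 9.611.
T₂ = T₁ · e^{μβ} = 902 × 9.611 = 8670 N.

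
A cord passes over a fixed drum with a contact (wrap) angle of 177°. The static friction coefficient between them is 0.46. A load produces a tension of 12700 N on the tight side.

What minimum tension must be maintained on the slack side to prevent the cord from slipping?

Capstan equation at impending slip: T_tight/T_slack = e^{μβ}.
β = 177° = 3.089 rad; e^{μβ} = e^{0.46×3.089} = 4.141.
T_slack = T_tight / e^{μβ} = 12700 / 4.141 = 3070 N.

T_min ≈ 3070 N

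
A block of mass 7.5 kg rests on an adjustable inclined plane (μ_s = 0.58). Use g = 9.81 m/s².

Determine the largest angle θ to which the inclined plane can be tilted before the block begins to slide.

At the slip threshold, m g sin θ = μ_s · m g cos θ, so tan θ = μ_s.
θ_max = arctan(0.58) = 30.1°.

θ_max ≈ 30.1°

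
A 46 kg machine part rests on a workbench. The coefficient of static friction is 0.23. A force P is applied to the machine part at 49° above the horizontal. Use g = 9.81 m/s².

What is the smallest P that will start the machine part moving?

N = m g − P sin α (the pull lifts the machine part).
At impending slip, P cos α = μ_s N = μ_s (m g − P sin α).
Solving: P (cos α + μ_s sin α) = μ_s m g → P = 0.23×451/(cos 49° + 0.23 sin 49°) = 104/0.8296 = 125 N.

P ≈ 125 N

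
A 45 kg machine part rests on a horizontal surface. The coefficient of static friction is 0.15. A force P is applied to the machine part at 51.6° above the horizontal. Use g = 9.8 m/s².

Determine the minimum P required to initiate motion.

N = m g − P sin α (the pull lifts the machine part).
At impending slip, P cos α = μ_s N = μ_s (m g − P sin α).
Solving: P (cos α + μ_s sin α) = μ_s m g → P = 0.15×441/(cos 51.6° + 0.15 sin 51.6°) = 66.2/0.7387 = 89.5 N.

P ≈ 89.5 N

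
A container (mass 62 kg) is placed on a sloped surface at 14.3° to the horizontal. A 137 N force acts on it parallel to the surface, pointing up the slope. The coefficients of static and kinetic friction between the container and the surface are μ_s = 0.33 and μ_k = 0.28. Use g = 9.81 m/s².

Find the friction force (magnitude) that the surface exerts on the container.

f ≈ 13.2 N (up the incline)

Perpendicular to the surface, N = m g cos θ = 62·9.81·cos 14.3° = 589.4 N.
The friction needed for equilibrium is m g sin θ − P = 150.2 − 137 = 13.23 N, measured positive up-slope.
Static friction can supply at most μ_s N = 194.5 N.
Since |13.23| ≤ 194.5 N, no slip — friction simply equals what equilibrium demands.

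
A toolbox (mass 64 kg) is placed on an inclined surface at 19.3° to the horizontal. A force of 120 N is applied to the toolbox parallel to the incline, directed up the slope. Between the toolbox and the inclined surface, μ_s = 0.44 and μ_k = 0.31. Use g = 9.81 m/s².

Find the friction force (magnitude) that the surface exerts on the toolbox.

Normal force: N = m g cos θ = 64 × 9.81 × cos 19.3° = 592.6 N.
The friction needed for equilibrium is m g sin θ − P = 207.5 − 120 = 87.51 N, measured positive up-slope.
Static friction can supply at most μ_s N = 260.7 N.
Since |87.51| ≤ 260.7 N, the toolbox remains in static equilibrium and friction takes exactly the required value.

f ≈ 87.5 N (up the incline)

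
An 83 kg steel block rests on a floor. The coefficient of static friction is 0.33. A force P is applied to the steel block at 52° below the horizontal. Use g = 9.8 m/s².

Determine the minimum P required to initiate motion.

P ≈ 755 N

N = m g + P sin α (the push presses the steel block into the floor).
At impending slip, P cos α = μ_s N = μ_s (m g + P sin α).
Solving: P (cos α − μ_s sin α) = μ_s m g → P = 0.33×813/(cos 52° − 0.33 sin 52°) = 268/0.3556 = 755 N.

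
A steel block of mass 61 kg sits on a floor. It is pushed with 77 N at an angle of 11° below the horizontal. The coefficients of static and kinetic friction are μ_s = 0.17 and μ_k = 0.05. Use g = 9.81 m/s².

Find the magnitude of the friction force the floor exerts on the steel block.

f ≈ 75.6 N

N = m g + P sin α = 598.4 + 77×sin 11° = 613.1 N.
For equilibrium, f = P cos α = 77×cos 11° = 75.59 N.
μ_s N = 0.17 × 613.1 = 104.2 N.
Since 75.59 N does not exceed the limit, the steel block stays at rest and f = 75.6 N.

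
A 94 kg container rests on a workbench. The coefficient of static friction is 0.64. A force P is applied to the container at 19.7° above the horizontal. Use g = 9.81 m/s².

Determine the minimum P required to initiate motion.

P ≈ 510 N

N = m g − P sin α (the pull lifts the container).
At impending slip, P cos α = μ_s N = μ_s (m g − P sin α).
Solving: P (cos α + μ_s sin α) = μ_s m g → P = 0.64×922/(cos 19.7° + 0.64 sin 19.7°) = 590/1.157 = 510 N.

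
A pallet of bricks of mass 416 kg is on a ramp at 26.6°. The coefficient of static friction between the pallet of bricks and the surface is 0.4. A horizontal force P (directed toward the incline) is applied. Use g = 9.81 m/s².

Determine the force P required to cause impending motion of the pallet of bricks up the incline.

P ≈ 4600 N

At impending motion up the slope, friction acts down-slope at its limit: f = μ_s N.
Perpendicular to the incline: N = m g cos θ + P sin θ.
Along the incline: P cos θ = m g sin θ + μ_s N = m g sin θ + μ_s (m g cos θ + P sin θ).
Solving, P (cos θ − μ_s sin θ) = m g (sin θ + μ_s cos θ), so P = 416×9.81×(sin 26.6° + 0.4 cos 26.6°)/(cos 26.6° − 0.4 sin 26.6°) = 4080×0.8054/0.7151 = 4600 N.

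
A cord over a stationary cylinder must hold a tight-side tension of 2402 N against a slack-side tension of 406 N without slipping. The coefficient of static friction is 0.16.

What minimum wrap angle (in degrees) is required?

T₂/T₁ = e^{μβ} → β = ln(T₂/T₁)/μ.
β = ln(2402/406)/0.16 = 1.778/0.16 = 11.11 rad.
In degrees: β = 11.11 × 180/π = 637°.

β_min ≈ 637°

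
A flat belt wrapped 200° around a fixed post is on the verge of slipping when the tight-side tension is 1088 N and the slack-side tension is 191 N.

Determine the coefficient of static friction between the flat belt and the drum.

μ ≈ 0.498

T₂/T₁ = e^{μβ} → μ = ln(T₂/T₁)/β.
β = 200° = 3.491 rad.
μ = ln(1088/191)/3.491 = ln(5.696)/3.491 = 0.498.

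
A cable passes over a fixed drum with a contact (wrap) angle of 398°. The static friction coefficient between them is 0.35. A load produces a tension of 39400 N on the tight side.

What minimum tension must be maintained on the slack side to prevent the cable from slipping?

Capstan equation at impending slip: T_tight/T_slack = e^{μβ}.
β = 398° = 6.946 rad; e^{μβ} = e^{0.35×6.946} = 11.37.
T_slack = T_tight / e^{μβ} = 39400 / 11.37 = 3460 N.

T_min ≈ 3460 N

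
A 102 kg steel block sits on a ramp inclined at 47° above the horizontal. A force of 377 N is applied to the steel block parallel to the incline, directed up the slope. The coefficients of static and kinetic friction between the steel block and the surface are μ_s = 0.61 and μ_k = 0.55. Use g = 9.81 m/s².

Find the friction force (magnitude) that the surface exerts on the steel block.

Normal force: N = m g cos θ = 102 × 9.81 × cos 47° = 682.4 N.
For equilibrium along the incline the friction force must supply f = m g sin θ − P = 731.8 − 377 = 354.8 N (positive meaning up-slope).
Maximum static friction available: μ_s N = 0.61 × 682.4 = 416.3 N.
Since |354.8| ≤ 416.3 N, no slip — friction simply equals what equilibrium demands.

f ≈ 355 N (up the incline)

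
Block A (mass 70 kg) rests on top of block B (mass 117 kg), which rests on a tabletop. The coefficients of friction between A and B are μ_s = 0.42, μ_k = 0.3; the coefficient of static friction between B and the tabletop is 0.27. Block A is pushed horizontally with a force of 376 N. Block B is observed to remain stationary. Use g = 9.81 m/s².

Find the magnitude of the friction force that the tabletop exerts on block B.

The normal force B exerts on A is simply A's weight, N₁ = 686.7 N.
Maximum static friction on A from B: μ_s N₁ = 0.42×686.7 = 288.4 N.
Since P = 376 N > 288.4 N, A slides on B; the A–B friction is kinetic: f₁ = μ_k N₁ = 0.3×686.7 = 206 N.
B experiences an equal 206 N forward from A (third law). B is in equilibrium, so the floor supplies f₂ = 206 N of static friction (limit μ_s(m_A+m_B)g = 495.3 N, not exceeded).

f ≈ 206 N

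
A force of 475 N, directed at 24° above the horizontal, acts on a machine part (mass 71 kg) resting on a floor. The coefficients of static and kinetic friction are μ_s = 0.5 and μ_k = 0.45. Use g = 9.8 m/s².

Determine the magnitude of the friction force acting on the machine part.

f ≈ 226 N

The vertical component of P reduces the normal force: N = m g − P sin α = 695.8 − 193.2 = 502.6 N.
For equilibrium, f = P cos α = 475×cos 24° = 433.9 N.
The static-friction limit is μ_s N = 251.3 N.
433.9 > 251.3 N → the machine part slides; f = μ_k N = 0.45×502.6 = 226 N.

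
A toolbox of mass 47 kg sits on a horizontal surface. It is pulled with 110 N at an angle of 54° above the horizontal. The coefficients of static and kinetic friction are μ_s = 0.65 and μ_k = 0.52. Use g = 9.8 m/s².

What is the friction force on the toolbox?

f ≈ 64.7 N

The vertical component of P reduces the normal force: N = m g − P sin α = 460.6 − 88.99 = 371.6 N.
For equilibrium, f = P cos α = 110×cos 54° = 64.66 N.
μ_s N = 0.65 × 371.6 = 241.5 N.
64.66 ≤ 241.5 N → static; friction equals the required 64.7 N.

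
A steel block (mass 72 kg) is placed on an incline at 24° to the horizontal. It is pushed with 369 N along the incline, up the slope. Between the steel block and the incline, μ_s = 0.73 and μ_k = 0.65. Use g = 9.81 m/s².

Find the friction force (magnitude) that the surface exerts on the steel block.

f ≈ 81.7 N (down the incline)

The normal reaction is N = m g cos θ = 645.3 N.
The friction needed for equilibrium is m g sin θ − P = 287.3 − 369 = -81.71 N, measured positive up-slope.
Maximum static friction available: μ_s N = 0.73 × 645.3 = 471 N.
Since |-81.71| ≤ 471 N, no slip — friction simply equals what equilibrium demands.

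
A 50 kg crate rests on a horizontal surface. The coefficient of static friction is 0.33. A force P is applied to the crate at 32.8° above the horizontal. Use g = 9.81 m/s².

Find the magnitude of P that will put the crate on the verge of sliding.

P ≈ 159 N

N = m g − P sin α (the pull lifts the crate).
At impending slip, P cos α = μ_s N = μ_s (m g − P sin α).
Solving: P (cos α + μ_s sin α) = μ_s m g → P = 0.33×490/(cos 32.8° + 0.33 sin 32.8°) = 162/1.019 = 159 N.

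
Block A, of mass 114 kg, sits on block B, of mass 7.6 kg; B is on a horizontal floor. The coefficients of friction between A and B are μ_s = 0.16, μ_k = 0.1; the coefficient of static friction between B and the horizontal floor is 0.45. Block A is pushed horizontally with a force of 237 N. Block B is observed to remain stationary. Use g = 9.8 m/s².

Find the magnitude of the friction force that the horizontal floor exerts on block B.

Between the blocks, N₁ = m_A g = 1117 N.
Maximum static friction on A from B: μ_s N₁ = 0.16×1117 = 178.8 N.
Since P = 237 N > 178.8 N, A slides on B; the A–B friction is kinetic: f₁ = μ_k N₁ = 0.1×1117 = 112 N.
B experiences an equal 112 N forward from A (third law). B is in equilibrium, so the floor supplies f₂ = 112 N of static friction (limit μ_s(m_A+m_B)g = 536.3 N, not exceeded).

f ≈ 112 N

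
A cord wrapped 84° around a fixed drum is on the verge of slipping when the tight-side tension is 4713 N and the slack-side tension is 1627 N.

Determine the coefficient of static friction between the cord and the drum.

μ ≈ 0.725

T₂/T₁ = e^{μβ} → μ = ln(T₂/T₁)/β.
β = 84° = 1.466 rad.
μ = ln(4713/1627)/1.466 = ln(2.897)/1.466 = 0.725.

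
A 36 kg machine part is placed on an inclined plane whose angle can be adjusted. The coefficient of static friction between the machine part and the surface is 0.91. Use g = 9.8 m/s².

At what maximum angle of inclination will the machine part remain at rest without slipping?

At the slip threshold, m g sin θ = μ_s · m g cos θ, so tan θ = μ_s.
θ_max = arctan(0.91) = 42.3°.

θ_max ≈ 42.3°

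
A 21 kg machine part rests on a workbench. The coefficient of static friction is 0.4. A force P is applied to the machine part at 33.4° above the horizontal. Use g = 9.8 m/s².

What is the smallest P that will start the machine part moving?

N = m g − P sin α (the pull lifts the machine part).
At impending slip, P cos α = μ_s N = μ_s (m g − P sin α).
Solving: P (cos α + μ_s sin α) = μ_s m g → P = 0.4×206/(cos 33.4° + 0.4 sin 33.4°) = 82.3/1.055 = 78 N.

P ≈ 78 N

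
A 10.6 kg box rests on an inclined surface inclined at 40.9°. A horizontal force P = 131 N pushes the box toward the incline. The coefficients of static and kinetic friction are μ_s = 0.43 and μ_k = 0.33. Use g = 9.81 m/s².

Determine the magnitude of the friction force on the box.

f ≈ 30.9 N (down the incline)

The horizontal push has a component P sin θ into the surface, so N = m g cos θ + P sin θ = 78.6 + 85.77 = 164.4 N.
Parallel to the incline: P cos θ − m g sin θ = 99.02 − 68.08 = 30.93 N; the friction needed to balance this is 30.93 N acting down the slope.
Maximum static friction: μ_s N = 0.43 × 164.4 = 70.68 N.
Since 30.93 N is within the 70.68 N limit, the box stays put and friction is exactly 30.9 N.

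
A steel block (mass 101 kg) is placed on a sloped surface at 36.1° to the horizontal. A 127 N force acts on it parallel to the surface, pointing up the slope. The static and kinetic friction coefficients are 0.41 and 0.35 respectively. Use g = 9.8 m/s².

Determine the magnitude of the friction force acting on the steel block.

The normal reaction is N = m g cos θ = 799.7 N.
The friction needed for equilibrium is m g sin θ − P = 583.2 − 127 = 456.2 N, measured positive up-slope.
The static-friction ceiling is μ_s N = 0.41 × 799.7 = 327.9 N.
Since |456.2| > 327.9 N, static friction cannot hold it; the steel block slides down the incline and kinetic friction applies: f = μ_k N = 0.35 × 799.7 = 280 N.

f ≈ 280 N (up the incline)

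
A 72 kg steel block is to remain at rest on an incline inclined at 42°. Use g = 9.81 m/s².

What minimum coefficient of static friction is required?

At the slip threshold m g sin θ = μ_s m g cos θ, so μ_s,min = tan θ.
μ_s,min = tan 42° = 0.9.

μ_s,min ≈ 0.9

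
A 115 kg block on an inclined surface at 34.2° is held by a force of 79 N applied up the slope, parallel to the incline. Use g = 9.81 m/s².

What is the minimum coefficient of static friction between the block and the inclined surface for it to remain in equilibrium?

N = m g cos θ = 933.1 N.
Friction must make up the shortfall along the incline: f = m g sin θ − P = 634.1 − 79 = 555.1 N.
At the threshold f = μ_s N, so μ_s,min = 555.1/933.1 = 0.595.

μ_s,min ≈ 0.595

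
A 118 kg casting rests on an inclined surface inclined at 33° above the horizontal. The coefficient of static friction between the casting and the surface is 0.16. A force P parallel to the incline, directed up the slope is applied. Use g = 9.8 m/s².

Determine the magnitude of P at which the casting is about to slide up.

P ≈ 785 N

At impending motion up the slope, friction acts down-slope at its limit: f = μ_s N.
P is parallel to the surface, so N = m g cos θ = 970 N.
Along the incline: P = m g sin θ + μ_s N = 630 + 0.16×970 = 785 N.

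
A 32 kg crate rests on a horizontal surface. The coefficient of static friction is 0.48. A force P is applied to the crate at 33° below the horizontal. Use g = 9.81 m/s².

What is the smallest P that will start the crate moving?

N = m g + P sin α (the push presses the crate into the horizontal surface).
At impending slip, P cos α = μ_s N = μ_s (m g + P sin α).
Solving: P (cos α − μ_s sin α) = μ_s m g → P = 0.48×314/(cos 33° − 0.48 sin 33°) = 151/0.5772 = 261 N.

P ≈ 261 N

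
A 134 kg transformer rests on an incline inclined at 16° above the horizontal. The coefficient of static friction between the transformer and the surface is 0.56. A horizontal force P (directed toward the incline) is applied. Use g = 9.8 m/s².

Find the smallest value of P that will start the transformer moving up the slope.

P ≈ 1320 N

At impending motion up the slope, friction acts down-slope at its limit: f = μ_s N.
Perpendicular to the incline: N = m g cos θ + P sin θ.
Along the incline: P cos θ = m g sin θ + μ_s N = m g sin θ + μ_s (m g cos θ + P sin θ).
Solving, P (cos θ − μ_s sin θ) = m g (sin θ + μ_s cos θ), so P = 134×9.8×(sin 16° + 0.56 cos 16°)/(cos 16° − 0.56 sin 16°) = 1310×0.8139/0.8069 = 1320 N.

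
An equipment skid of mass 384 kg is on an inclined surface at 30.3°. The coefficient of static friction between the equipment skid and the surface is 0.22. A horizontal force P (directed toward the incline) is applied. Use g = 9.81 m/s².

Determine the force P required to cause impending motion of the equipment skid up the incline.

P ≈ 3480 N

At impending motion up the slope, friction acts down-slope at its limit: f = μ_s N.
Perpendicular to the incline: N = m g cos θ + P sin θ.
Along the incline: P cos θ = m g sin θ + μ_s N = m g sin θ + μ_s (m g cos θ + P sin θ).
Solving, P (cos θ − μ_s sin θ) = m g (sin θ + μ_s cos θ), so P = 384×9.81×(sin 30.3° + 0.22 cos 30.3°)/(cos 30.3° − 0.22 sin 30.3°) = 3770×0.6945/0.7524 = 3480 N.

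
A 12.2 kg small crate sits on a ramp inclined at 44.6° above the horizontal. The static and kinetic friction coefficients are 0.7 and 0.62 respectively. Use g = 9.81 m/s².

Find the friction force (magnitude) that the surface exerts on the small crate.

Perpendicular to the surface, N = m g cos θ = 12.2·9.81·cos 44.6° = 85.22 N.
For equilibrium along the incline, friction must balance the weight component: f = m g sin θ = 84.04 N up the slope.
Maximum static friction available: μ_s N = 0.7 × 85.22 = 59.65 N.
|84.04| exceeds 59.65 N, so the small crate slips down-slope; friction is kinetic, f = μ_k N = 0.62×85.22 = 52.8 N.

f ≈ 52.8 N (up the incline)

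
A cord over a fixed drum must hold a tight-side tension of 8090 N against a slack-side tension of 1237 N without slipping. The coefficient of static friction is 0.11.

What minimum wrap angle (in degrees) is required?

β_min ≈ 978°

T₂/T₁ = e^{μβ} → β = ln(T₂/T₁)/μ.
β = ln(8090/1237)/0.11 = 1.878/0.11 = 17.07 rad.
In degrees: β = 17.07 × 180/π = 978°.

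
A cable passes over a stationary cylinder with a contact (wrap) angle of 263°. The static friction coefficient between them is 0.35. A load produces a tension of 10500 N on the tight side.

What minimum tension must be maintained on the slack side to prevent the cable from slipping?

T_min ≈ 2110 N

Capstan equation at impending slip: T_tight/T_slack = e^{μβ}.
β = 263° = 4.59 rad; e^{μβ} = e^{0.35×4.59} = 4.986.
T_slack = T_tight / e^{μβ} = 10500 / 4.986 = 2110 N.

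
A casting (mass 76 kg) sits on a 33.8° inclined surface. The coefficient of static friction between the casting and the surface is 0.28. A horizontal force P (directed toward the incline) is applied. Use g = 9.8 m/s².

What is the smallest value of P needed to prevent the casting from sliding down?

The casting tends to slide down (tan θ > μ_s), so at the point of impending slip friction acts up-slope at its limit: f = μ_s N.
Perpendicular to the incline: N = m g cos θ + P sin θ.
Along the incline: P cos θ + μ_s N = m g sin θ, i.e. P cos θ + μ_s (m g cos θ + P sin θ) = m g sin θ.
Solving, P (cos θ + μ_s sin θ) = m g (sin θ − μ_s cos θ), so P = 745×0.3236/0.9867 = 244 N.

P_min ≈ 244 N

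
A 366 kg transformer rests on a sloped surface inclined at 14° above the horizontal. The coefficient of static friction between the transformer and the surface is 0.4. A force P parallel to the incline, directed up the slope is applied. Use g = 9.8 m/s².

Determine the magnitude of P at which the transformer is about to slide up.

At impending motion up the slope, friction acts down-slope at its limit: f = μ_s N.
P is parallel to the surface, so N = m g cos θ = 3480 N.
Along the incline: P = m g sin θ + μ_s N = 868 + 0.4×3480 = 2260 N.

P ≈ 2260 N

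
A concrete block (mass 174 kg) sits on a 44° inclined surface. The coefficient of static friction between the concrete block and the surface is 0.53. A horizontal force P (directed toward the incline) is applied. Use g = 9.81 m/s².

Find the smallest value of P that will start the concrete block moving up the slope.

P ≈ 5230 N

At impending motion up the slope, friction acts down-slope at its limit: f = μ_s N.
Perpendicular to the incline: N = m g cos θ + P sin θ.
Along the incline: P cos θ = m g sin θ + μ_s N = m g sin θ + μ_s (m g cos θ + P sin θ).
Solving, P (cos θ − μ_s sin θ) = m g (sin θ + μ_s cos θ), so P = 174×9.81×(sin 44° + 0.53 cos 44°)/(cos 44° − 0.53 sin 44°) = 1710×1.076/0.3512 = 5230 N.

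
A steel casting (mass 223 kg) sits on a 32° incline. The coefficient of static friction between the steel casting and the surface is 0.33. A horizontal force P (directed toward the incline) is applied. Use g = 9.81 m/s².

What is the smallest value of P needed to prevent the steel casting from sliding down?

The steel casting tends to slide down (tan θ > μ_s), so at the point of impending slip friction acts up-slope at its limit: f = μ_s N.
Perpendicular to the incline: N = m g cos θ + P sin θ.
Along the incline: P cos θ + μ_s N = m g sin θ, i.e. P cos θ + μ_s (m g cos θ + P sin θ) = m g sin θ.
Solving, P (cos θ + μ_s sin θ) = m g (sin θ − μ_s cos θ), so P = 2190×0.2501/1.023 = 535 N.

P_min ≈ 535 N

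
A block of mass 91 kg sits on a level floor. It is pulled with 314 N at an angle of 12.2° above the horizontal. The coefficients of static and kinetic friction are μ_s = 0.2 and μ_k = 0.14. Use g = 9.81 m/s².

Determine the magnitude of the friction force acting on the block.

f ≈ 116 N

The vertical component of P reduces the normal force: N = m g − P sin α = 892.7 − 66.36 = 826.4 N.
For equilibrium, f = P cos α = 314×cos 12.2° = 306.9 N.
The static-friction limit is μ_s N = 165.3 N.
306.9 > 165.3 N → the block slides; f = μ_k N = 0.14×826.4 = 116 N.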